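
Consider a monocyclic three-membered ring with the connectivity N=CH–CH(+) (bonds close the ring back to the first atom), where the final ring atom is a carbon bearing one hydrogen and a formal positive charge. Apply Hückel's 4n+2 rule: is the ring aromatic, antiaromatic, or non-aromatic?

The p orbitals form a continuous loop: each doubly-bonded ring atom is sp² with one p-orbital electron; the doubly-bonded nitrogens are pyridine-type — their lone pairs lie in the ring plane, leaving one electron in the p orbital; the carbocation has an empty p orbital. The ring is fully conjugated.
Counting π electrons: 1 × 2 = 2 from the double-bond unit + 0 from the CH(+) atom = 2.
With 2 π electrons (n = 0), the Hückel 4n+2 condition holds.

Aromatic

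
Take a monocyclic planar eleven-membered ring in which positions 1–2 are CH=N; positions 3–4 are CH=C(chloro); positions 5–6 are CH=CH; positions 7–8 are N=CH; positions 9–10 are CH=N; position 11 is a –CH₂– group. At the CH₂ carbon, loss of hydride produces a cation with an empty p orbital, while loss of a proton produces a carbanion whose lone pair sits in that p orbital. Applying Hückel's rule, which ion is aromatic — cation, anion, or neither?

The cation

Both ions have a continuous loop of p orbitals — each ring atom is sp².
Cation: 5 × 2 + 0 = 10 π electrons → 4(2)+2, aromatic.
Anion: 5 × 2 + 2 = 12 π electrons → 4(3), antiaromatic.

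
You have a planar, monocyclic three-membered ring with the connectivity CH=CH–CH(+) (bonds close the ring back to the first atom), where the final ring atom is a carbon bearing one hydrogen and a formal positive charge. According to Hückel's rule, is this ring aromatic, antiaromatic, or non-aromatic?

Aromatic

The p orbitals form a continuous loop: every atom in a ring double bond is sp² and brings one electron to the p orbital; the carbocation has an empty p orbital. The ring is fully conjugated.
Tallying contributions gives 1 × 2 = 2 from the double-bond unit + 0 from the CH(+) atom = 2.
With 2 π electrons (n = 0), the Hückel 4n+2 condition holds.
This is the cyclopropenyl cation.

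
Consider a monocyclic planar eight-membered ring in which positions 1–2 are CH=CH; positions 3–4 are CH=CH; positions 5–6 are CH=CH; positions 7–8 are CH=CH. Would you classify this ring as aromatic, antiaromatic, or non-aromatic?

Antiaromatic

The p orbitals form a continuous loop: every atom in a ring double bond is sp² and brings one electron to the p orbital. The ring is fully conjugated.
Counting π electrons: 4 × 2 = 8 from the 4 double-bond units.
8 = 4(2); a planar, fully conjugated 4n system is antiaromatic.
This is cyclooctatetraene.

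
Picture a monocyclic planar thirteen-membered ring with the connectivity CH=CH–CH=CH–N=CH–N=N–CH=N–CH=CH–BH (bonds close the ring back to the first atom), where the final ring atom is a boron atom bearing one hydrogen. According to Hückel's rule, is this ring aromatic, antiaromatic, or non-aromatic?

All ring atoms are sp² and supply a p orbital to the ring (every atom in a ring double bond is sp² and brings one electron to the p orbital; the doubly-bonded nitrogens are pyridine-type — their lone pairs lie in the ring plane, leaving one electron in the p orbital; the boron has an empty p orbital); the conjugation is uninterrupted.
π-electron count: 6 × 2 = 12 from the double-bond units + 0 from the BH atom = 12.
12 is a 4n count (n = 3), so the planar conjugated ring is antiaromatic.

Antiaromatic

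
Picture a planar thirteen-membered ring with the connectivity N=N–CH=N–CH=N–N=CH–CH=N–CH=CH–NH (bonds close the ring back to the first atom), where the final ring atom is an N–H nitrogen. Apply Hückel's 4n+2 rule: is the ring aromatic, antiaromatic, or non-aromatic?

All ring atoms are sp² and supply a p orbital to the ring (the double-bond atoms are sp², each contributing one p electron; each sp² =N– keeps its lone pair in-plane and puts one electron into the π system; the pyrrole-type nitrogen donates its lone pair from the p orbital); the conjugation is uninterrupted.
Adding the contributions, 6 × 2 = 12 from the double-bond units + 2 from the NH atom = 14.
With 14 π electrons (n = 3), the Hückel 4n+2 condition holds.

Aromatic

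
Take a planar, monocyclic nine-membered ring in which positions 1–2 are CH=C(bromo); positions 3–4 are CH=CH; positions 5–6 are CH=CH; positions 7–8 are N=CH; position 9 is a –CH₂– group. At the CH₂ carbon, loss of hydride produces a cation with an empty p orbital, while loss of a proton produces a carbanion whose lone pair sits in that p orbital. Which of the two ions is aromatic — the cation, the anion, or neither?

In either ion the ring is fully conjugated: every atom, including the new sp² carbon, supplies a p orbital.
Cation: 4 × 2 + 0 = 8 π electrons → 4(2), antiaromatic.
Anion: 4 × 2 + 2 = 10 π electrons → 4(2)+2, aromatic.

The anion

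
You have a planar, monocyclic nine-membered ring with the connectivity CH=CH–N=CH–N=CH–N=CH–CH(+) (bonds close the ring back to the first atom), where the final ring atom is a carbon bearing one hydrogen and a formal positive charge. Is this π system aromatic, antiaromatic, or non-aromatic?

Antiaromatic

The p orbitals form a continuous loop: each doubly-bonded ring atom is sp² with one p-orbital electron; the doubly-bonded nitrogens are pyridine-type — their lone pairs lie in the ring plane, leaving one electron in the p orbital; the carbocation has an empty p orbital. The ring is fully conjugated.
Tallying contributions gives 4 × 2 = 8 from the double-bond units + 0 from the CH(+) atom = 8.
8 is a 4n count (n = 2), so the planar conjugated ring is antiaromatic.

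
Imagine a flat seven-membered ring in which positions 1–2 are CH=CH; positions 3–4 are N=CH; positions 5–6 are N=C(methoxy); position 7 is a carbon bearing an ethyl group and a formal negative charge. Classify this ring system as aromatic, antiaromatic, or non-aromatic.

Antiaromatic

Check conjugation: the double-bond atoms are sp², each contributing one p electron; the doubly-bonded nitrogens are pyridine-type — their lone pairs lie in the ring plane, leaving one electron in the p orbital; the carbanion's lone pair occupies the p orbital — every position has a p orbital, so the cyclic π system is continuous.
Tallying contributions gives 3 × 2 = 6 from the double-bond units + 2 from the C(ethyl)(-) atom = 8.
A 4n π count (8, n = 2) in a planar conjugated ring means antiaromatic.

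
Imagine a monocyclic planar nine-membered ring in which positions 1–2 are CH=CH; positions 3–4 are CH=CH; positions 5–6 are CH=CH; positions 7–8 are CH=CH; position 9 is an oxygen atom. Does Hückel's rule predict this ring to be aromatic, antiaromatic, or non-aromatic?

The p orbitals form a continuous loop: each doubly-bonded ring atom is sp² with one p-orbital electron; the oxygen donates one lone pair from its p orbital. The ring is fully conjugated.
Tallying contributions gives 4 × 2 = 8 from the double-bond units + 2 from the O atom = 10.
With 10 π electrons (n = 2), the Hückel 4n+2 condition holds.

Aromatic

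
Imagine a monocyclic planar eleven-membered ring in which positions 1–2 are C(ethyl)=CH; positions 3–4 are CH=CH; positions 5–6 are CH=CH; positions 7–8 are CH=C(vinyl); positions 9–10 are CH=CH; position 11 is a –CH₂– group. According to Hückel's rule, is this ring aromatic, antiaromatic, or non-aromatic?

At the CH2 position, the tetrahedral CH₂ carbon is sp³ and has no p orbital in the ring π system; the ring's p-orbital overlap is broken there.
Hückel's rule only applies to fully conjugated rings, so this one is simply non-aromatic.

Non-aromatic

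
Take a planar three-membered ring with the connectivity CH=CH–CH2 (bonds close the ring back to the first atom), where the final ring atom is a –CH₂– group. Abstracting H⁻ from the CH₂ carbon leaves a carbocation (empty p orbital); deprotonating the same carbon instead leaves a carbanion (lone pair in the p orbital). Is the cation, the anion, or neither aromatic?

The cation

In either ion the ring is fully conjugated: every atom, including the new sp² carbon, supplies a p orbital.
Cation: 1 × 2 + 0 = 2 π electrons → 4(0)+2, aromatic.
Anion: 1 × 2 + 2 = 4 π electrons → 4(1), antiaromatic.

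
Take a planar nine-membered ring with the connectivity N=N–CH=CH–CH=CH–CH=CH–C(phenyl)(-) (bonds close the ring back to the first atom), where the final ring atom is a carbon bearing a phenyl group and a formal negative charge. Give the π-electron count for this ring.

10

All ring atoms are sp² and supply a p orbital to the ring (every atom in a ring double bond is sp² and brings one electron to the p orbital; each =N– nitrogen is pyridine-type (lone pair in the sp² plane, one electron in the p orbital); the carbanion's lone pair occupies the p orbital); the conjugation is uninterrupted.
π-electron count: 4 × 2 = 8 from the double-bond units + 2 from the C(phenyl)(-) atom = 10.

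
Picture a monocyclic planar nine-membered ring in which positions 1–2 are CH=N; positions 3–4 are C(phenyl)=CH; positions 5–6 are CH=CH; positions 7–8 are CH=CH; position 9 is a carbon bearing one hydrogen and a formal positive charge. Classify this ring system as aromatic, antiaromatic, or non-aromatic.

Every ring atom contributes a p orbital perpendicular to the ring (every atom in a ring double bond is sp² and brings one electron to the p orbital; each =N– nitrogen is pyridine-type (lone pair in the sp² plane, one electron in the p orbital); the carbocation has an empty p orbital), so the π system is cyclic and fully conjugated.
Tallying contributions gives 4 × 2 = 8 from the double-bond units + 0 from the CH(+) atom = 8.
A 4n π count (8, n = 2) in a planar conjugated ring means antiaromatic.

Antiaromatic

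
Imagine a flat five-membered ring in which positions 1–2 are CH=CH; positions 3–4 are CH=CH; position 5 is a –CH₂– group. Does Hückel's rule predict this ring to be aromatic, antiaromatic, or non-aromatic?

At the CH2 position, the tetrahedral CH₂ carbon is sp³ and has no p orbital in the ring π system; the ring's p-orbital overlap is broken there.
A ring that is not fully conjugated cannot be aromatic or antiaromatic regardless of its π-electron count.

Non-aromatic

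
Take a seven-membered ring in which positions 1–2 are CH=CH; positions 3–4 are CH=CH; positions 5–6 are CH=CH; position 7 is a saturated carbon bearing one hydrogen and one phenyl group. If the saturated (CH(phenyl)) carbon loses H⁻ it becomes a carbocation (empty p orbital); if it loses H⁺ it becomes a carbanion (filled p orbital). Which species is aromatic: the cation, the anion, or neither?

In both ions every ring atom is sp² and contributes a p orbital, so both rings are fully conjugated.
Cation: 3 × 2 + 0 = 6 π electrons → 4(1)+2, aromatic.
Anion: 3 × 2 + 2 = 8 π electrons → 4(2), antiaromatic.

The cation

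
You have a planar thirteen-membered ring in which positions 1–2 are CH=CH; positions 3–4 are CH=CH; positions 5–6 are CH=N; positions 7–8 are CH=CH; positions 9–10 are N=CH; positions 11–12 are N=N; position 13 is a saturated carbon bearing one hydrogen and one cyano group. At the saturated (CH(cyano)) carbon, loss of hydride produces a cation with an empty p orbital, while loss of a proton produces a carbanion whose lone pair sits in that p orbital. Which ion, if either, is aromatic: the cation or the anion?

In either ion the ring is fully conjugated: every atom, including the new sp² carbon, supplies a p orbital.
Cation: 6 × 2 + 0 = 12 π electrons → 4(3), antiaromatic.
Anion: 6 × 2 + 2 = 14 π electrons → 4(3)+2, aromatic.

The anion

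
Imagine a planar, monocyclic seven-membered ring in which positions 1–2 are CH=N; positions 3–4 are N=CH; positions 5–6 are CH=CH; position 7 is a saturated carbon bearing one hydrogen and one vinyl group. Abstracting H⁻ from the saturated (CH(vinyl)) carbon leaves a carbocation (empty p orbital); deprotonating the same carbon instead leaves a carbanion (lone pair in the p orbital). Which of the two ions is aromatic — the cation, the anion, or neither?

In both ions every ring atom is sp² and contributes a p orbital, so both rings are fully conjugated.
Cation: 3 × 2 + 0 = 6 π electrons → 4(1)+2, aromatic.
Anion: 3 × 2 + 2 = 8 π electrons → 4(2), antiaromatic.

The cation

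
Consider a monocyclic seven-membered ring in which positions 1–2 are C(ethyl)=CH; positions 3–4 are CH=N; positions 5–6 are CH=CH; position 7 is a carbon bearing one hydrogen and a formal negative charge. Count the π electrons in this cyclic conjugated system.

The p orbitals form a continuous loop: the double-bond atoms are sp², each contributing one p electron; each =N– nitrogen is pyridine-type (lone pair in the sp² plane, one electron in the p orbital); the carbanion's lone pair occupies the p orbital. The ring is fully conjugated.
Adding the contributions, 3 × 2 = 6 from the double-bond units + 2 from the CH(-) atom = 8.

8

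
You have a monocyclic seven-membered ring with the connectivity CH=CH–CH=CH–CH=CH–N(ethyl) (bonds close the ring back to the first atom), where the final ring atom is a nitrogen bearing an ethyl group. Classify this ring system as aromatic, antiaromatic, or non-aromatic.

Antiaromatic

All ring atoms are sp² and supply a p orbital to the ring (every atom in a ring double bond is sp² and brings one electron to the p orbital; the pyrrole-type nitrogen donates its lone pair from the p orbital); the conjugation is uninterrupted.
π-electron count: 3 × 2 = 6 from the double-bond units + 2 from the N(ethyl) atom = 8.
8 = 4(2); a planar, fully conjugated 4n system is antiaromatic.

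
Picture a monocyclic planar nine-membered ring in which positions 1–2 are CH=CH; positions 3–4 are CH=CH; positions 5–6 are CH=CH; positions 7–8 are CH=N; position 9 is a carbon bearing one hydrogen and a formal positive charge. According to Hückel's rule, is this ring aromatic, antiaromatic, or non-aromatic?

All ring atoms are sp² and supply a p orbital to the ring (every atom in a ring double bond is sp² and brings one electron to the p orbital; each sp² =N– keeps its lone pair in-plane and puts one electron into the π system; the carbocation has an empty p orbital); the conjugation is uninterrupted.
Tallying contributions gives 4 × 2 = 8 from the double-bond units + 0 from the CH(+) atom = 8.
With 8 = 4·2 π electrons, Hückel's rule classifies the planar ring as antiaromatic.

Antiaromatic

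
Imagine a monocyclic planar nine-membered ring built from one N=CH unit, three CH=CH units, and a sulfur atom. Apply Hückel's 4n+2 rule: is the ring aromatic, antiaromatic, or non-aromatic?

All ring atoms are sp² and supply a p orbital to the ring (the double-bond atoms are sp², each contributing one p electron; the doubly-bonded nitrogens are pyridine-type — their lone pairs lie in the ring plane, leaving one electron in the p orbital; the sulfur donates one lone pair from its p orbital); the conjugation is uninterrupted.
Tallying contributions gives 4 × 2 = 8 from the double-bond units + 2 from the S atom = 10.
With 10 π electrons (n = 2), the Hückel 4n+2 condition holds.

Aromatic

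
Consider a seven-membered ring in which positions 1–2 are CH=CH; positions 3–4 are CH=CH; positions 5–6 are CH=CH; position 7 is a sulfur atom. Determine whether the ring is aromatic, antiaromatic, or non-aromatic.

Antiaromatic

The p orbitals form a continuous loop: every atom in a ring double bond is sp² and brings one electron to the p orbital; the sulfur donates one lone pair from its p orbital. The ring is fully conjugated.
π-electron count: 3 × 2 = 6 from the double-bond units + 2 from the S atom = 8.
8 is a 4n count (n = 2), so the planar conjugated ring is antiaromatic.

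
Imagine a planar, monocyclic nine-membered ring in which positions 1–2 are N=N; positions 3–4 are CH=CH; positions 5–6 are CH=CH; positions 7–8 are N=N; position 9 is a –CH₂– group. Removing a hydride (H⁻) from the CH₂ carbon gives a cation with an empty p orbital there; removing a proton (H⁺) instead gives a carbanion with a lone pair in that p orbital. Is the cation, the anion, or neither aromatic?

Both ions have a continuous loop of p orbitals — each ring atom is sp².
Cation: 4 × 2 + 0 = 8 π electrons → 4(2), antiaromatic.
Anion: 4 × 2 + 2 = 10 π electrons → 4(2)+2, aromatic.

The anion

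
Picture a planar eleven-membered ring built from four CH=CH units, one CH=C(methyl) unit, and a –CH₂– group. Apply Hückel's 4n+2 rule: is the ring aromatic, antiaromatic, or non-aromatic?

Non-aromatic

The CH2 carbon is saturated: the tetrahedral CH₂ carbon is sp³ and has no p orbital in the ring π system. Conjugation is not continuous around the ring.
Broken conjugation rules out both aromaticity and antiaromaticity.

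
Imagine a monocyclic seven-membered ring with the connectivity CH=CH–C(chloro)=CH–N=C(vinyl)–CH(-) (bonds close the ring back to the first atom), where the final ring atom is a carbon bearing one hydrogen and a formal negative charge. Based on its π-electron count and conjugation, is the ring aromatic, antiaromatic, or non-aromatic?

Antiaromatic

All ring atoms are sp² and supply a p orbital to the ring (the double-bond atoms are sp², each contributing one p electron; the doubly-bonded nitrogens are pyridine-type — their lone pairs lie in the ring plane, leaving one electron in the p orbital; the carbanion's lone pair occupies the p orbital); the conjugation is uninterrupted.
Adding the contributions, 3 × 2 = 6 from the double-bond units + 2 from the CH(-) atom = 8.
A 4n π count (8, n = 2) in a planar conjugated ring means antiaromatic.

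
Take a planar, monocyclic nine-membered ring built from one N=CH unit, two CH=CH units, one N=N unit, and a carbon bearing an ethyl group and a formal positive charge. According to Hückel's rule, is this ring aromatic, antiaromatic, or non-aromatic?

Check conjugation: each doubly-bonded ring atom is sp² with one p-orbital electron; each =N– nitrogen is pyridine-type (lone pair in the sp² plane, one electron in the p orbital); the carbocation has an empty p orbital — every position has a p orbital, so the cyclic π system is continuous.
Tallying contributions gives 4 × 2 = 8 from the double-bond units + 0 from the C(ethyl)(+) atom = 8.
8 = 4(2); a planar, fully conjugated 4n system is antiaromatic.

Antiaromatic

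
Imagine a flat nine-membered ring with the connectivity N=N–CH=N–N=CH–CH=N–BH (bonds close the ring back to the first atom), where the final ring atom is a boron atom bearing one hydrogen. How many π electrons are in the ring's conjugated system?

8

All ring atoms are sp² and supply a p orbital to the ring (each doubly-bonded ring atom is sp² with one p-orbital electron; each =N– nitrogen is pyridine-type (lone pair in the sp² plane, one electron in the p orbital); the boron has an empty p orbital); the conjugation is uninterrupted.
Tallying contributions gives 4 × 2 = 8 from the double-bond units + 0 from the BH atom = 8.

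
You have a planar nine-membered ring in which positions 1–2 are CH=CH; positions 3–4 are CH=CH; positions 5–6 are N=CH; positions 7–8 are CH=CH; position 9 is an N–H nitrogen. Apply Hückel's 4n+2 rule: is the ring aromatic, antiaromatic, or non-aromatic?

The p orbitals form a continuous loop: each doubly-bonded ring atom is sp² with one p-orbital electron; the doubly-bonded nitrogens are pyridine-type — their lone pairs lie in the ring plane, leaving one electron in the p orbital; the pyrrole-type nitrogen donates its lone pair from the p orbital. The ring is fully conjugated.
π-electron count: 4 × 2 = 8 from the double-bond units + 2 from the NH atom = 10.
That gives a 4n+2 count (10, n = 2).

Aromatic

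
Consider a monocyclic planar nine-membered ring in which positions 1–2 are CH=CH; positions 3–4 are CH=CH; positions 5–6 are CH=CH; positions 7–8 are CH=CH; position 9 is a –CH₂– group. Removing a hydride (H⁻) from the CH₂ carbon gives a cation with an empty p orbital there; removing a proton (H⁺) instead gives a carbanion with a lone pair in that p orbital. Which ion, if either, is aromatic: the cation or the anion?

Once that carbon is sp², every ring atom has a p orbital and both ions are fully conjugated.
Cation: 4 × 2 + 0 = 8 π electrons → 4(2), antiaromatic.
Anion: 4 × 2 + 2 = 10 π electrons → 4(2)+2, aromatic.

The anion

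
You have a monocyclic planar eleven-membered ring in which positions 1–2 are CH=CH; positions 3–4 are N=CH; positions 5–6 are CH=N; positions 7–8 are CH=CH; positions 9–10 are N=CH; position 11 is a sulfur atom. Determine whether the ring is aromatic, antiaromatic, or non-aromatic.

Antiaromatic

The p orbitals form a continuous loop: each doubly-bonded ring atom is sp² with one p-orbital electron; each sp² =N– keeps its lone pair in-plane and puts one electron into the π system; the sulfur donates one lone pair from its p orbital. The ring is fully conjugated.
Counting π electrons: 5 × 2 = 10 from the double-bond units + 2 from the S atom = 12.
12 = 4(3); a planar, fully conjugated 4n system is antiaromatic.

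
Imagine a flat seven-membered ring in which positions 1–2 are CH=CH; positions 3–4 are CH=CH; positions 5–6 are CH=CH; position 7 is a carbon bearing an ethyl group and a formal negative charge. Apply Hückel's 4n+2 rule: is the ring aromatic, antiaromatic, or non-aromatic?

Antiaromatic

The p orbitals form a continuous loop: each doubly-bonded ring atom is sp² with one p-orbital electron; the carbanion's lone pair occupies the p orbital. The ring is fully conjugated.
π-electron count: 3 × 2 = 6 from the double-bond units + 2 from the C(ethyl)(-) atom = 8.
A 4n π count (8, n = 2) in a planar conjugated ring means antiaromatic.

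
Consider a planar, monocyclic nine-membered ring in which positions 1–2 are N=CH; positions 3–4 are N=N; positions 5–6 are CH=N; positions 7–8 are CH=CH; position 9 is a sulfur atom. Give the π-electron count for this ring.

Check conjugation: every atom in a ring double bond is sp² and brings one electron to the p orbital; the doubly-bonded nitrogens are pyridine-type — their lone pairs lie in the ring plane, leaving one electron in the p orbital; the sulfur donates one lone pair from its p orbital — every position has a p orbital, so the cyclic π system is continuous.
Tallying contributions gives 4 × 2 = 8 from the double-bond units + 2 from the S atom = 10.

10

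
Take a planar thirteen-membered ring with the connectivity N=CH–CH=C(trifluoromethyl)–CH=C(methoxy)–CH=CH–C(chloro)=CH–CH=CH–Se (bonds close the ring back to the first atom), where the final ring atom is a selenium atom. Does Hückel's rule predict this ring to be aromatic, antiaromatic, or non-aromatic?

Check conjugation: each doubly-bonded ring atom is sp² with one p-orbital electron; the doubly-bonded nitrogens are pyridine-type — their lone pairs lie in the ring plane, leaving one electron in the p orbital; the selenium donates one lone pair from its p orbital — every position has a p orbital, so the cyclic π system is continuous.
Adding the contributions, 6 × 2 = 12 from the double-bond units + 2 from the Se atom = 14.
Since 14 = 4·3 + 2, the ring meets the 4n+2 criterion.

Aromatic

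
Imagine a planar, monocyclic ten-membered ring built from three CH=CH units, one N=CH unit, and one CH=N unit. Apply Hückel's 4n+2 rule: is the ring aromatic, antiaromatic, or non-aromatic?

Aromatic

The p orbitals form a continuous loop: every atom in a ring double bond is sp² and brings one electron to the p orbital; each sp² =N– keeps its lone pair in-plane and puts one electron into the π system. The ring is fully conjugated.
Counting π electrons: 5 × 2 = 10 from the 5 double-bond units.
That gives a 4n+2 count (10, n = 2).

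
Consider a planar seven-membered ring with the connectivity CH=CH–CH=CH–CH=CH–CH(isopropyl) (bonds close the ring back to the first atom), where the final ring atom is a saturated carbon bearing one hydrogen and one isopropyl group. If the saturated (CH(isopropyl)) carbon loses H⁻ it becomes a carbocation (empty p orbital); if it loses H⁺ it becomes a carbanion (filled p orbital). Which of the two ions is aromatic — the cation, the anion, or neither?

Once that carbon is sp², every ring atom has a p orbital and both ions are fully conjugated.
Cation: 3 × 2 + 0 = 6 π electrons → 4(1)+2, aromatic.
Anion: 3 × 2 + 2 = 8 π electrons → 4(2), antiaromatic.

The cation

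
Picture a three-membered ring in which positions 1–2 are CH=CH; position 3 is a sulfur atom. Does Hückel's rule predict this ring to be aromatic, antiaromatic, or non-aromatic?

The p orbitals form a continuous loop: the double-bond atoms are sp², each contributing one p electron; the sulfur donates one lone pair from its p orbital. The ring is fully conjugated.
Counting π electrons: 1 × 2 = 2 from the double-bond unit + 2 from the S atom = 4.
With 4 = 4·1 π electrons, Hückel's rule classifies the planar ring as antiaromatic.

Antiaromatic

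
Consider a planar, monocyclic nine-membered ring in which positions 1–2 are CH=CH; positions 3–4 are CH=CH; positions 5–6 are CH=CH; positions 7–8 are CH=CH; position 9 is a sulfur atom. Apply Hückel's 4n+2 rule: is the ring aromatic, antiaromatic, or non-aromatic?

Every ring atom contributes a p orbital perpendicular to the ring (the double-bond atoms are sp², each contributing one p electron; the sulfur donates one lone pair from its p orbital), so the π system is cyclic and fully conjugated.
π-electron count: 4 × 2 = 8 from the double-bond units + 2 from the S atom = 10.
Since 10 = 4·2 + 2, the ring meets the 4n+2 criterion.

Aromatic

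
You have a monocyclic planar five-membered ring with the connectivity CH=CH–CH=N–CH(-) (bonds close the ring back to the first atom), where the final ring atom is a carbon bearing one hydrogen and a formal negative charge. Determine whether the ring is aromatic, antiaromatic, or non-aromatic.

Check conjugation: each doubly-bonded ring atom is sp² with one p-orbital electron; each =N– nitrogen is pyridine-type (lone pair in the sp² plane, one electron in the p orbital); the carbanion's lone pair occupies the p orbital — every position has a p orbital, so the cyclic π system is continuous.
π-electron count: 2 × 2 = 4 from the double-bond units + 2 from the CH(-) atom = 6.
6 = 4(1) + 2, which satisfies Hückel's 4n+2 rule.

Aromatic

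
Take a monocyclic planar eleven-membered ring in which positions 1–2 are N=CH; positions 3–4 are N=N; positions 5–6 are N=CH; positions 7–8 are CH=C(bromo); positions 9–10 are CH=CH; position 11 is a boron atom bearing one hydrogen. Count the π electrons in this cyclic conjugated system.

10

The p orbitals form a continuous loop: every atom in a ring double bond is sp² and brings one electron to the p orbital; each =N– nitrogen is pyridine-type (lone pair in the sp² plane, one electron in the p orbital); the boron has an empty p orbital. The ring is fully conjugated.
Counting π electrons: 5 × 2 = 10 from the double-bond units + 0 from the BH atom = 10.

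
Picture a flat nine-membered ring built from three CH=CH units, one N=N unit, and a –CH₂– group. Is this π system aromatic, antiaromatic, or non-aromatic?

Non-aromatic

At the CH2 position, the tetrahedral CH₂ carbon is sp³ and has no p orbital in the ring π system; the ring's p-orbital overlap is broken there.
Broken conjugation rules out both aromaticity and antiaromaticity.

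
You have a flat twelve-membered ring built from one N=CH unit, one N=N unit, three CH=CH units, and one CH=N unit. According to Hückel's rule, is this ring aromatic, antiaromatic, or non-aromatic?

Check conjugation: each doubly-bonded ring atom is sp² with one p-orbital electron; the doubly-bonded nitrogens are pyridine-type — their lone pairs lie in the ring plane, leaving one electron in the p orbital — every position has a p orbital, so the cyclic π system is continuous.
Tallying contributions gives 6 × 2 = 12 from the 6 double-bond units.
12 is a 4n count (n = 3), so the planar conjugated ring is antiaromatic.

Antiaromatic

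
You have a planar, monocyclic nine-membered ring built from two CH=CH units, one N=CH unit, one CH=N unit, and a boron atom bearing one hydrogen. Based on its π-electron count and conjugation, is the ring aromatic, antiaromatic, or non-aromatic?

Antiaromatic

Every ring atom contributes a p orbital perpendicular to the ring (every atom in a ring double bond is sp² and brings one electron to the p orbital; each sp² =N– keeps its lone pair in-plane and puts one electron into the π system; the boron has an empty p orbital), so the π system is cyclic and fully conjugated.
Adding the contributions, 4 × 2 = 8 from the double-bond units + 0 from the BH atom = 8.
8 = 4(2); a planar, fully conjugated 4n system is antiaromatic.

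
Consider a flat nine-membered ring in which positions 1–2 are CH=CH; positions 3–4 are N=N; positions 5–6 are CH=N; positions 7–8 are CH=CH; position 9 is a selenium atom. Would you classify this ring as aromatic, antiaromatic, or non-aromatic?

Aromatic

Check conjugation: each doubly-bonded ring atom is sp² with one p-orbital electron; each =N– nitrogen is pyridine-type (lone pair in the sp² plane, one electron in the p orbital); the selenium donates one lone pair from its p orbital — every position has a p orbital, so the cyclic π system is continuous.
π-electron count: 4 × 2 = 8 from the double-bond units + 2 from the Se atom = 10.
10 = 4(2) + 2, which satisfies Hückel's 4n+2 rule.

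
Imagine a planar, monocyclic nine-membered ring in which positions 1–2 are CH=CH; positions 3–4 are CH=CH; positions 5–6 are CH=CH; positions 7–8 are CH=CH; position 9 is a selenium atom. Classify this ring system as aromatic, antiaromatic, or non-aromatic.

Aromatic

Every ring atom contributes a p orbital perpendicular to the ring (each doubly-bonded ring atom is sp² with one p-orbital electron; the selenium donates one lone pair from its p orbital), so the π system is cyclic and fully conjugated.
Adding the contributions, 4 × 2 = 8 from the double-bond units + 2 from the Se atom = 10.
That gives a 4n+2 count (10, n = 2).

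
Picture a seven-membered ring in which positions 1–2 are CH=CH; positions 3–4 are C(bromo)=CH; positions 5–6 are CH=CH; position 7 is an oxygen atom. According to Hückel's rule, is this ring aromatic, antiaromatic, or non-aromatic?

Antiaromatic

The p orbitals form a continuous loop: every atom in a ring double bond is sp² and brings one electron to the p orbital; the oxygen donates one lone pair from its p orbital. The ring is fully conjugated.
Tallying contributions gives 3 × 2 = 6 from the double-bond units + 2 from the O atom = 8.
8 = 4(2); a planar, fully conjugated 4n system is antiaromatic.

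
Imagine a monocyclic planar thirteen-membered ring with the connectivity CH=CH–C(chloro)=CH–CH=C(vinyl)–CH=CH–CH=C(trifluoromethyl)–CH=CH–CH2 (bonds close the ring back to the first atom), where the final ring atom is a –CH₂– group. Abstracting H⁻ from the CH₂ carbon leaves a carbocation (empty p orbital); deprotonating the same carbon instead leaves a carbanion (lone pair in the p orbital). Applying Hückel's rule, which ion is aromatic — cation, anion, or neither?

Both ions have a continuous loop of p orbitals — each ring atom is sp².
Cation: 6 × 2 + 0 = 12 π electrons → 4(3), antiaromatic.
Anion: 6 × 2 + 2 = 14 π electrons → 4(3)+2, aromatic.

The anion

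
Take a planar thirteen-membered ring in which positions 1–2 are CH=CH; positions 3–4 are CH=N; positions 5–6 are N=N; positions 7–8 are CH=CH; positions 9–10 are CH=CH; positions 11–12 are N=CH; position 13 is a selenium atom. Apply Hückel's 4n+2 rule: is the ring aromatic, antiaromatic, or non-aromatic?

Check conjugation: every atom in a ring double bond is sp² and brings one electron to the p orbital; each =N– nitrogen is pyridine-type (lone pair in the sp² plane, one electron in the p orbital); the selenium donates one lone pair from its p orbital — every position has a p orbital, so the cyclic π system is continuous.
Counting π electrons: 6 × 2 = 12 from the double-bond units + 2 from the Se atom = 14.
14 = 4(3) + 2, which satisfies Hückel's 4n+2 rule.

Aromatic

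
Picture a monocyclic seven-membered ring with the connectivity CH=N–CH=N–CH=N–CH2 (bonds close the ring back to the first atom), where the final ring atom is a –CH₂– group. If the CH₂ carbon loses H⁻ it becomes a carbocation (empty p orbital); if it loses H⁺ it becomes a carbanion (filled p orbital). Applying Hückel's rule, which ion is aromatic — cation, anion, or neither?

The cation

Once that carbon is sp², every ring atom has a p orbital and both ions are fully conjugated.
Cation: 3 × 2 + 0 = 6 π electrons → 4(1)+2, aromatic.
Anion: 3 × 2 + 2 = 8 π electrons → 4(2), antiaromatic.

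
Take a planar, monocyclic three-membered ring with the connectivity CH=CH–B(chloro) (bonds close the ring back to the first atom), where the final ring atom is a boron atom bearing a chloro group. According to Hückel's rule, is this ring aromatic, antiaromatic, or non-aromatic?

Aromatic

Every ring atom contributes a p orbital perpendicular to the ring (each doubly-bonded ring atom is sp² with one p-orbital electron; the boron has an empty p orbital), so the π system is cyclic and fully conjugated.
π-electron count: 1 × 2 = 2 from the double-bond unit + 0 from the B(chloro) atom = 2.
That gives a 4n+2 count (2, n = 0).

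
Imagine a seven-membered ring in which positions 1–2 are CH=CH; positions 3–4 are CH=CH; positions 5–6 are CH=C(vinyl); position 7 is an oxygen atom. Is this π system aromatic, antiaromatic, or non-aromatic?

Antiaromatic

All ring atoms are sp² and supply a p orbital to the ring (the double-bond atoms are sp², each contributing one p electron; the oxygen donates one lone pair from its p orbital); the conjugation is uninterrupted.
π-electron count: 3 × 2 = 6 from the double-bond units + 2 from the O atom = 8.
8 = 4(2); a planar, fully conjugated 4n system is antiaromatic.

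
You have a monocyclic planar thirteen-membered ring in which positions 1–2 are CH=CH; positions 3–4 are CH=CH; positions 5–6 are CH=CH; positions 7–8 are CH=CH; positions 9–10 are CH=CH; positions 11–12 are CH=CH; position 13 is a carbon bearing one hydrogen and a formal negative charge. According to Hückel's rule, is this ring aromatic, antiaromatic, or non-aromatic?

Aromatic

All ring atoms are sp² and supply a p orbital to the ring (the double-bond atoms are sp², each contributing one p electron; the carbanion's lone pair occupies the p orbital); the conjugation is uninterrupted.
Tallying contributions gives 6 × 2 = 12 from the double-bond units + 2 from the CH(-) atom = 14.
With 14 π electrons (n = 3), the Hückel 4n+2 condition holds.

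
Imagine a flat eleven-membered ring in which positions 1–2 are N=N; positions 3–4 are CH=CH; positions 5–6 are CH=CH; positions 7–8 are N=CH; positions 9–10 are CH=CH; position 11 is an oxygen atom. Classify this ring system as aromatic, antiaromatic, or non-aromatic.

Check conjugation: the double-bond atoms are sp², each contributing one p electron; each sp² =N– keeps its lone pair in-plane and puts one electron into the π system; the oxygen donates one lone pair from its p orbital — every position has a p orbital, so the cyclic π system is continuous.
Tallying contributions gives 5 × 2 = 10 from the double-bond units + 2 from the O atom = 12.
12 is a 4n count (n = 3), so the planar conjugated ring is antiaromatic.

Antiaromatic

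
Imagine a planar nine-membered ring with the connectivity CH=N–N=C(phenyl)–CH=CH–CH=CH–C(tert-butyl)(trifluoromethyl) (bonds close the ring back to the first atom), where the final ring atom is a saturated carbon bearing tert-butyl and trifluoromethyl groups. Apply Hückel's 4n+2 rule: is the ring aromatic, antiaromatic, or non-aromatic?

Non-aromatic

At the C(tert-butyl)(trifluoromethyl) position, that saturated carbon is sp³ and has no p orbital in the ring π system; the ring's p-orbital overlap is broken there.
Broken conjugation rules out both aromaticity and antiaromaticity.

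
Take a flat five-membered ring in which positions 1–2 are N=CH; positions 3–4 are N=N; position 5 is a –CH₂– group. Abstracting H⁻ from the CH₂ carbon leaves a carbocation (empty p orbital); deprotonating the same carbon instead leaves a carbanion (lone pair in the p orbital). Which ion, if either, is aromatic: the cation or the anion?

In both ions every ring atom is sp² and contributes a p orbital, so both rings are fully conjugated.
Cation: 2 × 2 + 0 = 4 π electrons → 4(1), antiaromatic.
Anion: 2 × 2 + 2 = 6 π electrons → 4(1)+2, aromatic.

The anion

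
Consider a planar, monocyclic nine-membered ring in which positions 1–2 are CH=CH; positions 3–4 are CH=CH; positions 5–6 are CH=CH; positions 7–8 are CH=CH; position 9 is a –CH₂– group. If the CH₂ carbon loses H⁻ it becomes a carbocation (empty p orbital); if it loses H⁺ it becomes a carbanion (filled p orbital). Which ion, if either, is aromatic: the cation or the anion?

The anion

In either ion the ring is fully conjugated: every atom, including the new sp² carbon, supplies a p orbital.
Cation: 4 × 2 + 0 = 8 π electrons → 4(2), antiaromatic.
Anion: 4 × 2 + 2 = 10 π electrons → 4(2)+2, aromatic.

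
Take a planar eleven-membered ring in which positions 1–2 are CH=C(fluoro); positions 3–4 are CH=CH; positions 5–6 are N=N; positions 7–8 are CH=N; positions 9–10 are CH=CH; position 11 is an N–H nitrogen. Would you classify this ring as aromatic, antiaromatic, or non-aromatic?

The p orbitals form a continuous loop: the double-bond atoms are sp², each contributing one p electron; each sp² =N– keeps its lone pair in-plane and puts one electron into the π system; the pyrrole-type nitrogen donates its lone pair from the p orbital. The ring is fully conjugated.
Tallying contributions gives 5 × 2 = 10 from the double-bond units + 2 from the NH atom = 12.
12 = 4(3); a planar, fully conjugated 4n system is antiaromatic.

Antiaromatic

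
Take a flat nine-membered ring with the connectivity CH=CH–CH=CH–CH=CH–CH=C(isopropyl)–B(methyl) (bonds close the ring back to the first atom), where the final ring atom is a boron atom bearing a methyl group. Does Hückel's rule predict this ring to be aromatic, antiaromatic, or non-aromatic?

Check conjugation: every atom in a ring double bond is sp² and brings one electron to the p orbital; the boron has an empty p orbital — every position has a p orbital, so the cyclic π system is continuous.
π-electron count: 4 × 2 = 8 from the double-bond units + 0 from the B(methyl) atom = 8.
A 4n π count (8, n = 2) in a planar conjugated ring means antiaromatic.

Antiaromatic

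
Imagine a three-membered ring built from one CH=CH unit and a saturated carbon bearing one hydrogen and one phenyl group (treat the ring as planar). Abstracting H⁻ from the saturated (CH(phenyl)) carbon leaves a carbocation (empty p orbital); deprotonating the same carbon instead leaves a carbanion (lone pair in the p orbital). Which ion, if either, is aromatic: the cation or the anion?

The cation

In both ions every ring atom is sp² and contributes a p orbital, so both rings are fully conjugated.
Cation: 1 × 2 + 0 = 2 π electrons → 4(0)+2, aromatic.
Anion: 1 × 2 + 2 = 4 π electrons → 4(1), antiaromatic.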